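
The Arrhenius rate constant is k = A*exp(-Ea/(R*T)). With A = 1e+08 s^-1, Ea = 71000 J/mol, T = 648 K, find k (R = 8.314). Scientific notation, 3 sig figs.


k = A * exp(-Ea/(R*T))
k = 1e+08 * exp(-71000 / (8.314 * 648))
k = 1e+08 * exp(-13.178723)
k = 1.89e+02


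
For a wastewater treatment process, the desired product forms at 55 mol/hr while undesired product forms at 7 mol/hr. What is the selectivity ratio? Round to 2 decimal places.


S = desired product rate / undesired product rate
S = 55 / 7
S = 7.86


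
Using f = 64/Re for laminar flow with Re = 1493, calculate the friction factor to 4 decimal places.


f = 64 / Re
f = 64 / 1493
f = 0.0429


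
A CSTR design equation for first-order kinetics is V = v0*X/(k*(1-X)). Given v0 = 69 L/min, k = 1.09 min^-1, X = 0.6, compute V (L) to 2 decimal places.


V = v0 * X / (k * (1 - X))
V = 69 * 0.6 / (1.09 * (1 - 0.6))
V = 41.4 / (1.09 * 0.4)
V = 41.4 / 0.436
V = 94.95 L


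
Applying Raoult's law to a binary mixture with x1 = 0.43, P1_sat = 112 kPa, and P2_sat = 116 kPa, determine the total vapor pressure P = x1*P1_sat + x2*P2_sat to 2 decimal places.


P = x1*P1_sat + x2*P2_sat
x2 = 1 - x1 = 1 - 0.43 = 0.57
P = 0.43*112 + 0.57*116
P = 48.16 + 66.12
P = 114.28 kPa


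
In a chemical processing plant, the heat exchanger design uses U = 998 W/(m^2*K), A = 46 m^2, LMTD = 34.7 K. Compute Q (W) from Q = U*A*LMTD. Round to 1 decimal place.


Q = U * A * LMTD
Q = 998 * 46 * 34.7
Q = 1593007.6 W


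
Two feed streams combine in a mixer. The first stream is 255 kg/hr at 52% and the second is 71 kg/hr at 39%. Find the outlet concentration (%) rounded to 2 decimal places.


Mass balance on solute: F1*x1 + F2*x2 = F3*x3
F3 = F1 + F2 = 255 + 71 = 326 kg/hr
x3 = (F1*x1 + F2*x2)/F3
x3 = (255*0.52 + 71*0.39) / 326
x3 = 49.17%


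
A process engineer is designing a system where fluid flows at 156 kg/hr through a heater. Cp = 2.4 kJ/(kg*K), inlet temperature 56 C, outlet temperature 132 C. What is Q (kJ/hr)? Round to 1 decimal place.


Q = m_dot * Cp * (T2 - T1)
Q = 156 * 2.4 * (132 - 56)
Q = 156 * 2.4 * 76
Q = 28454.4 kJ/hr


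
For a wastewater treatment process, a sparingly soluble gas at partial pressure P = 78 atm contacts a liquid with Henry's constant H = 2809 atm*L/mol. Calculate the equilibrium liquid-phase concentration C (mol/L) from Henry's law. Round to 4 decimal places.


C = P / H
C = 78 / 2809
C = 0.0278 mol/L


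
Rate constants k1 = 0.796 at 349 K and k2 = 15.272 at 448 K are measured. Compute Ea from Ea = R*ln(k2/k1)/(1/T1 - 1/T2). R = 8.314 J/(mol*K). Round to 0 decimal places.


Ea = R * ln(k2/k1) / (1/T1 - 1/T2)
ln(k2/k1) = ln(15.272/0.796) = 2.9541772
1/T1 - 1/T2 = 1/349 - 1/448 = 0.000633186656
Ea = 8.314 * 2.9541772 / 0.000633186656
Ea = 38790 J/mol


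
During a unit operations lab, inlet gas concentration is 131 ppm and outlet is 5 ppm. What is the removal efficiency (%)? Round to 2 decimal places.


Efficiency = (G_in - G_out) / G_in * 100%
Efficiency = (131 - 5) / 131 * 100
Efficiency = 126 / 131 * 100
Efficiency = 96.18%


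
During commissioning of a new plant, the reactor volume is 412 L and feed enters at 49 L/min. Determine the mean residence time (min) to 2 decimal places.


tau = V / v0
tau = 412 / 49
tau = 8.41 min


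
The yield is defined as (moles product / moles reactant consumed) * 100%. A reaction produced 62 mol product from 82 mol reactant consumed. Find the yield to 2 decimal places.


Yield = (moles product / moles consumed) * 100%
Yield = (62 / 82) * 100
Yield = 0.7561 * 100
Yield = 75.61%


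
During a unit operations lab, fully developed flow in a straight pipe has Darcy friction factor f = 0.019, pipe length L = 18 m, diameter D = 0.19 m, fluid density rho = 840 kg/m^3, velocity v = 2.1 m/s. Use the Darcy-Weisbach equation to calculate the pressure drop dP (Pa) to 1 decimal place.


dP = f * (L/D) * (rho*v^2/2)
dP = 0.019 * (18/0.19) * (840*2.1^2/2)
L/D = 94.73684211
rho*v^2/2 = 840*4.41/2 = 1852.2
dP = 0.019 * 94.73684211 * 1852.2
dP = 3334.0 Pa


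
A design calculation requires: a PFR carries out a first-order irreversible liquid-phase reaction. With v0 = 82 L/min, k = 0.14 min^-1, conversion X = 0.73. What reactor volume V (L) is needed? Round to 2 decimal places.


V = (v0/k) * ln(1/(1-X))
V = (82/0.14) * ln(1/(1-0.73))
V = 585.714286 * ln(3.703704)
V = 585.714286 * 1.309333
V = 766.90 L


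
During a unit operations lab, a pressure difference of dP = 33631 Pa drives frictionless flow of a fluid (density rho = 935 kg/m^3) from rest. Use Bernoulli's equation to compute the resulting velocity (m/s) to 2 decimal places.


v = sqrt(2*dP/rho)
v = sqrt(2*33631/935)
v = sqrt(71.937968)
v = 8.48 m/s


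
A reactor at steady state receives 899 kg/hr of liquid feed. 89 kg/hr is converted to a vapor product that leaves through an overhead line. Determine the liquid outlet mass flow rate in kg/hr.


Steady-state mass balance on the main outlet: F_out = F_in - F_removed
F_out = 899 - 89
F_out = 810 kg/hr


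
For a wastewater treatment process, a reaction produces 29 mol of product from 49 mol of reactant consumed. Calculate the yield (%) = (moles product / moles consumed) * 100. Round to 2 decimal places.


Yield = (moles product / moles consumed) * 100%
Yield = (29 / 49) * 100
Yield = 0.5918 * 100
Yield = 59.18%


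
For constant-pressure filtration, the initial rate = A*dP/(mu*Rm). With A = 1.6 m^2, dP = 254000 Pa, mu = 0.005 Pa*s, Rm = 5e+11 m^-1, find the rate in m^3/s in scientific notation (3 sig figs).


rate = A * dP / (mu * Rm)
rate = 1.6 * 254000 / (0.005 * 5e+11)
rate = 406400.0 / 2.500e+09
rate = 1.63e-04 m^3/s


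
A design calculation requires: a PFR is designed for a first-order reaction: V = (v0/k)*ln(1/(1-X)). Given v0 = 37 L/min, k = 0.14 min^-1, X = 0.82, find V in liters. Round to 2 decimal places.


V = (v0/k) * ln(1/(1-X))
V = (37/0.14) * ln(1/(1-0.82))
V = 264.285714 * ln(5.555556)
V = 264.285714 * 1.714799
V = 453.20 L


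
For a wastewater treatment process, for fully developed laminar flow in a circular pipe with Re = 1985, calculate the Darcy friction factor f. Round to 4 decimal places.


f = 64 / Re
f = 64 / 1985
f = 0.0322


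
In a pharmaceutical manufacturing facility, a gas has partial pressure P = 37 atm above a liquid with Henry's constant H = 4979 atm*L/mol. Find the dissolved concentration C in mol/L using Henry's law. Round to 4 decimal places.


C = P / H
C = 37 / 4979
C = 0.0074 mol/L


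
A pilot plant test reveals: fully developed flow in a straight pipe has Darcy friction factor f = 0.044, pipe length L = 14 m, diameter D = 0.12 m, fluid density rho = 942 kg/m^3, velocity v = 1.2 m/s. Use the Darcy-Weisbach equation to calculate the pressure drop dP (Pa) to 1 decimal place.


dP = f * (L/D) * (rho*v^2/2)
dP = 0.044 * (14/0.12) * (942*1.2^2/2)
L/D = 116.66666667
rho*v^2/2 = 942*1.44/2 = 678.24
dP = 0.044 * 116.66666667 * 678.24
dP = 3481.6 Pa


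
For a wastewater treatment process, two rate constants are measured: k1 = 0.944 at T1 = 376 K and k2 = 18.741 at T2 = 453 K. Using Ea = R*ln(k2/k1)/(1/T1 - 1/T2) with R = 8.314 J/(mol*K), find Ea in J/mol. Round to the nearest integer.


Ea = R * ln(k2/k1) / (1/T1 - 1/T2)
ln(k2/k1) = ln(18.741/0.944) = 2.9883428
1/T1 - 1/T2 = 1/376 - 1/453 = 0.000452068949
Ea = 8.314 * 2.9883428 / 0.000452068949
Ea = 54959 J/mol


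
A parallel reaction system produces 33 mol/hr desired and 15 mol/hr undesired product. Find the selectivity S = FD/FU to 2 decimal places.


S = desired product rate / undesired product rate
S = 33 / 15
S = 2.20


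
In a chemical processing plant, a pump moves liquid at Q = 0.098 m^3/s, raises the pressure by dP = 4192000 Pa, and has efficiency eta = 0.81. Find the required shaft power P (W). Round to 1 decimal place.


P = Q * dP / eta
P = 0.098 * 4192000 / 0.81
P = 410816.0 / 0.81
P = 507180.2 W


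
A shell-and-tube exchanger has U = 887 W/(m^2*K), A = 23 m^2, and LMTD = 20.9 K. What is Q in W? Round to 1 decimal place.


Q = U * A * LMTD
Q = 887 * 23 * 20.9
Q = 426380.9 W


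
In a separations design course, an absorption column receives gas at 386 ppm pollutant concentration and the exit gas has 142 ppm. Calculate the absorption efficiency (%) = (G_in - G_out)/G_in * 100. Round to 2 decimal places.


Efficiency = (G_in - G_out) / G_in * 100%
Efficiency = (386 - 142) / 386 * 100
Efficiency = 244 / 386 * 100
Efficiency = 63.21%


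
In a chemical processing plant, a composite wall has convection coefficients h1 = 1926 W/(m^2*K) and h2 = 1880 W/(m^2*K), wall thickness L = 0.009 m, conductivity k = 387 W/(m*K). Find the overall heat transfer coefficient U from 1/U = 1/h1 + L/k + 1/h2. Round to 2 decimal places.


1/U = 1/h1 + L/k + 1/h2
1/U = 1/1926 + 0.009/387 + 1/1880
1/U = 0.0005192108 + 2.32558e-05 + 0.0005319149
1/U = 0.0010743815
U = 930.77 W/(m^2*K)


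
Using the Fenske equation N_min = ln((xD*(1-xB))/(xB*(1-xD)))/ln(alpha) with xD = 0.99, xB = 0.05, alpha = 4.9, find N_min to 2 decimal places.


N_min = ln((xD*(1-xB))/(xB*(1-xD))) / ln(alpha)
Numerator inside ln: 0.9405 / 0.0005 = 1881.0
ln(1881.0) = 7.539559
ln(alpha) = ln(4.9) = 1.589235
N_min = 7.539559 / 1.589235 = 4.74


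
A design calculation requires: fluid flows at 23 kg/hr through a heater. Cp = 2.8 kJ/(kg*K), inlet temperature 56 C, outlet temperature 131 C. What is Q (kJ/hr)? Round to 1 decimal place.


Q = m_dot * Cp * (T2 - T1)
Q = 23 * 2.8 * (131 - 56)
Q = 23 * 2.8 * 75
Q = 4830.0 kJ/hr


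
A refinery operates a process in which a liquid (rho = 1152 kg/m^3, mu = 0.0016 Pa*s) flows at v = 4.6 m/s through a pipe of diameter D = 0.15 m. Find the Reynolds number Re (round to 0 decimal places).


Re = rho * v * D / mu
Re = 1152 * 4.6 * 0.15 / 0.0016
Re = 794.88 / 0.0016
Re = 496800


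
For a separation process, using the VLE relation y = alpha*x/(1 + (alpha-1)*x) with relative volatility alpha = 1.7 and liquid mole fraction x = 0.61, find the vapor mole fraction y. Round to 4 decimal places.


y = alpha*x / (1 + (alpha-1)*x)
y = 1.7*0.61 / (1 + (1.7-1)*0.61)
y = 1.037 / (1 + 0.427)
y = 1.037 / 1.427
y = 0.7267


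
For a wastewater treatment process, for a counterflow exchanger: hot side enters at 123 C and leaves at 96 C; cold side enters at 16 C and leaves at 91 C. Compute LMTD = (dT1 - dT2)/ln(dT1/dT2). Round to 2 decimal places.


dT1 = Th_in - Tc_out = 123 - 91 = 32
dT2 = Th_out - Tc_in = 96 - 16 = 80
LMTD = (dT1 - dT2) / ln(dT1/dT2)
LMTD = (32 - 80) / ln(32/80)
LMTD = 52.39 K


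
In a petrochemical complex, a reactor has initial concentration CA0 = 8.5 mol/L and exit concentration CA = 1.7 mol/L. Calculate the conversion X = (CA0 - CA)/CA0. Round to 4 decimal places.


X = (CA0 - CA) / CA0
X = (8.5 - 1.7) / 8.5
X = 6.8 / 8.5
X = 0.8000


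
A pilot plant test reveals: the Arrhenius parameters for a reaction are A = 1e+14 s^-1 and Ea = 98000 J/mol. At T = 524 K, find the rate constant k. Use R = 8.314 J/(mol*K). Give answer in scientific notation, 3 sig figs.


k = A * exp(-Ea/(R*T))
k = 1e+14 * exp(-98000 / (8.314 * 524))
k = 1e+14 * exp(-22.494936)
k = 1.70e+04


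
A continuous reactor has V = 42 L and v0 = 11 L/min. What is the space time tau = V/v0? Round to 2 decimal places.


tau = V / v0
tau = 42 / 11
tau = 3.82 min


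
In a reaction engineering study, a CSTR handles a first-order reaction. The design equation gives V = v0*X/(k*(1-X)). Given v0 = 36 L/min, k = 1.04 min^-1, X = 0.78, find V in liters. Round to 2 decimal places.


V = v0 * X / (k * (1 - X))
V = 36 * 0.78 / (1.04 * (1 - 0.78))
V = 28.08 / (1.04 * 0.22)
V = 28.08 / 0.2288
V = 122.73 L


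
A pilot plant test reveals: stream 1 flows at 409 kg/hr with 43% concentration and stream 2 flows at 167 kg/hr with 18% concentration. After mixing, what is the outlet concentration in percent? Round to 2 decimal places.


Mass balance on solute: F1*x1 + F2*x2 = F3*x3
F3 = F1 + F2 = 409 + 167 = 576 kg/hr
x3 = (F1*x1 + F2*x2)/F3
x3 = (409*0.43 + 167*0.18) / 576
x3 = 35.75%


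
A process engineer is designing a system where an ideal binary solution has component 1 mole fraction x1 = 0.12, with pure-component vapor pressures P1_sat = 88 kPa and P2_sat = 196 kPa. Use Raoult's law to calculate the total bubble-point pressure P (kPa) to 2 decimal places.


P = x1*P1_sat + x2*P2_sat
x2 = 1 - x1 = 1 - 0.12 = 0.88
P = 0.12*88 + 0.88*196
P = 10.56 + 172.48
P = 183.04 kPa


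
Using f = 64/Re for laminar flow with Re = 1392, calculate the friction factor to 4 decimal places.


f = 64 / Re
f = 64 / 1392
f = 0.0460


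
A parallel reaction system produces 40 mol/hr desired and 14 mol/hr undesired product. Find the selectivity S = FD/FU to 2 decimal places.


S = desired product rate / undesired product rate
S = 40 / 14
S = 2.86


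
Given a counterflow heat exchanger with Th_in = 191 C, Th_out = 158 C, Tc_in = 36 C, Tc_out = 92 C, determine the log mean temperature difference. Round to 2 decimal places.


dT1 = Th_in - Tc_out = 191 - 92 = 99
dT2 = Th_out - Tc_in = 158 - 36 = 122
LMTD = (dT1 - dT2) / ln(dT1/dT2)
LMTD = (99 - 122) / ln(99/122)
LMTD = 110.10 K


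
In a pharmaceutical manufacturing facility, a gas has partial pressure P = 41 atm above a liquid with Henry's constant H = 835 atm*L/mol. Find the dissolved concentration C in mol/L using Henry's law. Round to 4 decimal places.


C = P / H
C = 41 / 835
C = 0.0491 mol/L


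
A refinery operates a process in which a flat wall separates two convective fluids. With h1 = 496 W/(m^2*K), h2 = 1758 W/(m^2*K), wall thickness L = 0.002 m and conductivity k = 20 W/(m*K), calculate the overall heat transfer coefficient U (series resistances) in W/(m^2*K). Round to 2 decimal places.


1/U = 1/h1 + L/k + 1/h2
1/U = 1/496 + 0.002/20 + 1/1758
1/U = 0.002016129 + 0.0001 + 0.0005688282
1/U = 0.0026849572
U = 372.45 W/(m^2*K)


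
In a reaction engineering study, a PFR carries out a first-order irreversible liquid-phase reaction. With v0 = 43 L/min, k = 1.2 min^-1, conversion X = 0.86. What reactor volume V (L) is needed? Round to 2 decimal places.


V = (v0/k) * ln(1/(1-X))
V = (43/1.2) * ln(1/(1-0.86))
V = 35.833333 * ln(7.142857)
V = 35.833333 * 1.966113
V = 70.45 L


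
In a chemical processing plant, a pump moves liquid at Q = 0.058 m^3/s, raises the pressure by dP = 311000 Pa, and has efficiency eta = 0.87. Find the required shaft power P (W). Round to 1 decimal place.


P = Q * dP / eta
P = 0.058 * 311000 / 0.87
P = 18038.0 / 0.87
P = 20733.3 W


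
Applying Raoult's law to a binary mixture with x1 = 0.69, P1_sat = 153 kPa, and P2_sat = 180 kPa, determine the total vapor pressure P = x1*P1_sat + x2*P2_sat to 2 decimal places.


P = x1*P1_sat + x2*P2_sat
x2 = 1 - x1 = 1 - 0.69 = 0.31
P = 0.69*153 + 0.31*180
P = 105.57 + 55.8
P = 161.37 kPa


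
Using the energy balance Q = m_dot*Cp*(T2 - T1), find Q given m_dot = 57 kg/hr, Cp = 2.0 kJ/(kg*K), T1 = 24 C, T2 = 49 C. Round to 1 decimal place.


Q = m_dot * Cp * (T2 - T1)
Q = 57 * 2.0 * (49 - 24)
Q = 57 * 2.0 * 25
Q = 2850.0 kJ/hr


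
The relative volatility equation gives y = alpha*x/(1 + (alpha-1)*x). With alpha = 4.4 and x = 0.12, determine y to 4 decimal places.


y = alpha*x / (1 + (alpha-1)*x)
y = 4.4*0.12 / (1 + (4.4-1)*0.12)
y = 0.528 / (1 + 0.408)
y = 0.528 / 1.408
y = 0.3750


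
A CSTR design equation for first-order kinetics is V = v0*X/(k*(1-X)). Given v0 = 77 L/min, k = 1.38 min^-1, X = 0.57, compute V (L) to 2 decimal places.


V = v0 * X / (k * (1 - X))
V = 77 * 0.57 / (1.38 * (1 - 0.57))
V = 43.89 / (1.38 * 0.43)
V = 43.89 / 0.5934
V = 73.96 L


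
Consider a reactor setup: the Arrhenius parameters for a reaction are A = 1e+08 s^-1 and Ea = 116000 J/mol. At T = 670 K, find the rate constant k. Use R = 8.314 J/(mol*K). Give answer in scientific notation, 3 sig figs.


k = A * exp(-Ea/(R*T))
k = 1e+08 * exp(-116000 / (8.314 * 670))
k = 1e+08 * exp(-20.824432)
k = 9.04e-02


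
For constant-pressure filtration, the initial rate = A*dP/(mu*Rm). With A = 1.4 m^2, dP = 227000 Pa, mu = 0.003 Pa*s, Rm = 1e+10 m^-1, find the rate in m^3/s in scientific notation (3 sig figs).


rate = A * dP / (mu * Rm)
rate = 1.4 * 227000 / (0.003 * 1e+10)
rate = 317800.0 / 3.000e+07
rate = 1.06e-02 m^3/s


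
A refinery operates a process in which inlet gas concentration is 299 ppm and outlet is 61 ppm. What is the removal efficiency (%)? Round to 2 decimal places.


Efficiency = (G_in - G_out) / G_in * 100%
Efficiency = (299 - 61) / 299 * 100
Efficiency = 238 / 299 * 100
Efficiency = 79.60%


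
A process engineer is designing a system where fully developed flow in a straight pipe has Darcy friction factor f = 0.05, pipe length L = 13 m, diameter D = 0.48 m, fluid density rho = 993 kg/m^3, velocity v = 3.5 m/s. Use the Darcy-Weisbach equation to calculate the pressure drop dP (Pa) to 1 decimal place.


dP = f * (L/D) * (rho*v^2/2)
dP = 0.05 * (13/0.48) * (993*3.5^2/2)
L/D = 27.08333333
rho*v^2/2 = 993*12.25/2 = 6082.125
dP = 0.05 * 27.08333333 * 6082.125
dP = 8236.2 Pa


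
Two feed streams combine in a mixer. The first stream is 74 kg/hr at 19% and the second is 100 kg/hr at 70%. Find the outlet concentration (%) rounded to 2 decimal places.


Mass balance on solute: F1*x1 + F2*x2 = F3*x3
F3 = F1 + F2 = 74 + 100 = 174 kg/hr
x3 = (F1*x1 + F2*x2)/F3
x3 = (74*0.19 + 100*0.7) / 174
x3 = 48.31%


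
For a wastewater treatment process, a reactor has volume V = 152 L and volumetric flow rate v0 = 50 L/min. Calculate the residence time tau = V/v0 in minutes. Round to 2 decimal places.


tau = V / v0
tau = 152 / 50
tau = 3.04 min


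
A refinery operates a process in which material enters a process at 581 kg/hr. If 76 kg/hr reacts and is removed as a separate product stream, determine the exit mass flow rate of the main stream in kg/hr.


Steady-state mass balance on the main outlet: F_out = F_in - F_removed
F_out = 581 - 76
F_out = 505 kg/hr


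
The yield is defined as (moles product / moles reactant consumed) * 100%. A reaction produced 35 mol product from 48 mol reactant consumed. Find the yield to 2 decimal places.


Yield = (moles product / moles consumed) * 100%
Yield = (35 / 48) * 100
Yield = 0.7292 * 100
Yield = 72.92%


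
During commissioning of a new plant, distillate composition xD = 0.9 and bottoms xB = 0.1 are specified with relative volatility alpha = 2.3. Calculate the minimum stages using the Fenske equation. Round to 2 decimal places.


N_min = ln((xD*(1-xB))/(xB*(1-xD))) / ln(alpha)
Numerator inside ln: 0.81 / 0.01 = 81.0
ln(81.0) = 4.394449
ln(alpha) = ln(2.3) = 0.832909
N_min = 4.394449 / 0.832909 = 5.28


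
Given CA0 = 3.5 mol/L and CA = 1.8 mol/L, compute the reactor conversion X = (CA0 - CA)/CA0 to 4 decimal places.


X = (CA0 - CA) / CA0
X = (3.5 - 1.8) / 3.5
X = 1.7 / 3.5
X = 0.4857


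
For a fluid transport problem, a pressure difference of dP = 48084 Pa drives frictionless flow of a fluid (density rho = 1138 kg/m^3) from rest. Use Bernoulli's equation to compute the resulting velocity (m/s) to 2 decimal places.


v = sqrt(2*dP/rho)
v = sqrt(2*48084/1138)
v = sqrt(84.506151)
v = 9.19 m/s


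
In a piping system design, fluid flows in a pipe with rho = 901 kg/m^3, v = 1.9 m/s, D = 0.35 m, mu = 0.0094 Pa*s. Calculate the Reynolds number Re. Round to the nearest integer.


Re = rho * v * D / mu
Re = 901 * 1.9 * 0.35 / 0.0094
Re = 599.165 / 0.0094
Re = 63741


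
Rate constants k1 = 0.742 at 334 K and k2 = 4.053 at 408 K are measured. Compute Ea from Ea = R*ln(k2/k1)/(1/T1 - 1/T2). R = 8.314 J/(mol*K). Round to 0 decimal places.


Ea = R * ln(k2/k1) / (1/T1 - 1/T2)
ln(k2/k1) = ln(4.053/0.742) = 1.6978634
1/T1 - 1/T2 = 1/334 - 1/408 = 0.000543031584
Ea = 8.314 * 1.6978634 / 0.000543031584
Ea = 25995 J/mol


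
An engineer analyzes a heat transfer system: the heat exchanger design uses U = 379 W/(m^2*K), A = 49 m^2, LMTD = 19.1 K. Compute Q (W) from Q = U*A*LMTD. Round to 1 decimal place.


Q = U * A * LMTD
Q = 379 * 49 * 19.1
Q = 354706.1 W


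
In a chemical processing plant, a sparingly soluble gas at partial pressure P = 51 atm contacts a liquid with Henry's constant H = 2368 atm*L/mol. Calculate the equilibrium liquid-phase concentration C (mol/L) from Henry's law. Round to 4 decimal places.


C = P / H
C = 51 / 2368
C = 0.0215 mol/L


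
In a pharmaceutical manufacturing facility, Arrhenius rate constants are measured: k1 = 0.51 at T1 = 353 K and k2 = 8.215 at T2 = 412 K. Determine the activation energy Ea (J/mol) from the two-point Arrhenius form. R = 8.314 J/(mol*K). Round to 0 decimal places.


Ea = R * ln(k2/k1) / (1/T1 - 1/T2)
ln(k2/k1) = ln(8.215/0.51) = 2.7793063
1/T1 - 1/T2 = 1/353 - 1/412 = 0.000405676724
Ea = 8.314 * 2.7793063 / 0.000405676724
Ea = 56960 J/mol


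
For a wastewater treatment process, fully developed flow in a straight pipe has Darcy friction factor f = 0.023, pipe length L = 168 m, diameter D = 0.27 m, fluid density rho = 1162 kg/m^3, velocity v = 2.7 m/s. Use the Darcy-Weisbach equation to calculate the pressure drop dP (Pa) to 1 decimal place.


dP = f * (L/D) * (rho*v^2/2)
dP = 0.023 * (168/0.27) * (1162*2.7^2/2)
L/D = 622.22222222
rho*v^2/2 = 1162*7.29/2 = 4235.49
dP = 0.023 * 622.22222222 * 4235.49
dP = 60614.6 Pa


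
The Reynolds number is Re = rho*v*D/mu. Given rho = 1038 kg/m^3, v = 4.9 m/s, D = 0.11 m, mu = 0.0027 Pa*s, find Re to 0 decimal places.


Re = rho * v * D / mu
Re = 1038 * 4.9 * 0.11 / 0.0027
Re = 559.482 / 0.0027
Re = 207216


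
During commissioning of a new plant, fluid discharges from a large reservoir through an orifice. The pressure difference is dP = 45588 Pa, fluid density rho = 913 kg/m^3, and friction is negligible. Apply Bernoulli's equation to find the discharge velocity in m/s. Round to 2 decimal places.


v = sqrt(2*dP/rho)
v = sqrt(2*45588/913)
v = sqrt(99.864184)
v = 9.99 m/s


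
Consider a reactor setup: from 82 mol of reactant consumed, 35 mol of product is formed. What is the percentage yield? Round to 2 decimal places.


Yield = (moles product / moles consumed) * 100%
Yield = (35 / 82) * 100
Yield = 0.4268 * 100
Yield = 42.68%


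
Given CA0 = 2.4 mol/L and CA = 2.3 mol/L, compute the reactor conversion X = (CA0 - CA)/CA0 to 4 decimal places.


X = (CA0 - CA) / CA0
X = (2.4 - 2.3) / 2.4
X = 0.1 / 2.4
X = 0.0417


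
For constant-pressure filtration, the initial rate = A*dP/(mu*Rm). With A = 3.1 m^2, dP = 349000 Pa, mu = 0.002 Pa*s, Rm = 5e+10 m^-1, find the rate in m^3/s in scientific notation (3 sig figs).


rate = A * dP / (mu * Rm)
rate = 3.1 * 349000 / (0.002 * 5e+10)
rate = 1081900.0 / 1.000e+08
rate = 1.08e-02 m^3/s


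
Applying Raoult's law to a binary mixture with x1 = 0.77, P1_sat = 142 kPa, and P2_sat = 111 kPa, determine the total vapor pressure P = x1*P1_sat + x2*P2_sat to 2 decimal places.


P = x1*P1_sat + x2*P2_sat
x2 = 1 - x1 = 1 - 0.77 = 0.23
P = 0.77*142 + 0.23*111
P = 109.34 + 25.53
P = 134.87 kPa


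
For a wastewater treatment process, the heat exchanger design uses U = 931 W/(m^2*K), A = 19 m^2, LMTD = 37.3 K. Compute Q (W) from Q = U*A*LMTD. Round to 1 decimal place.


Q = U * A * LMTD
Q = 931 * 19 * 37.3
Q = 659799.7 W


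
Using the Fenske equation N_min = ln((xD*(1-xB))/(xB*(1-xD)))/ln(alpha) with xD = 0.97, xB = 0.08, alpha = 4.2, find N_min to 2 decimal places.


N_min = ln((xD*(1-xB))/(xB*(1-xD))) / ln(alpha)
Numerator inside ln: 0.8924 / 0.0024 = 371.833333
ln(371.833333) = 5.918446
ln(alpha) = ln(4.2) = 1.435085
N_min = 5.918446 / 1.435085 = 4.12


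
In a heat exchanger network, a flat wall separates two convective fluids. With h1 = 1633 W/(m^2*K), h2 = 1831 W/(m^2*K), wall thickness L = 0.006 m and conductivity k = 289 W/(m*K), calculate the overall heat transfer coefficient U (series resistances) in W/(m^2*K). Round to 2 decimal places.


1/U = 1/h1 + L/k + 1/h2
1/U = 1/1633 + 0.006/289 + 1/1831
1/U = 0.0006123699 + 2.07612e-05 + 0.0005461496
1/U = 0.0011792807
U = 847.97 W/(m^2*K)


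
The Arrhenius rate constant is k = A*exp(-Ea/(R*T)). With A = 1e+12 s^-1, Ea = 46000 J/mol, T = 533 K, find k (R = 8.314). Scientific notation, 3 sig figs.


k = A * exp(-Ea/(R*T))
k = 1e+12 * exp(-46000 / (8.314 * 533))
k = 1e+12 * exp(-10.380556)
k = 3.10e+07


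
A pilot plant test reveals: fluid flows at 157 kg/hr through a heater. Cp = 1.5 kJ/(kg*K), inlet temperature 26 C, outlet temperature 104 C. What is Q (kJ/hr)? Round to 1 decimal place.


Q = m_dot * Cp * (T2 - T1)
Q = 157 * 1.5 * (104 - 26)
Q = 157 * 1.5 * 78
Q = 18369.0 kJ/hr


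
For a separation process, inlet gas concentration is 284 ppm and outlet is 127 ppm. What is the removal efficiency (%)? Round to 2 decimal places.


Efficiency = (G_in - G_out) / G_in * 100%
Efficiency = (284 - 127) / 284 * 100
Efficiency = 157 / 284 * 100
Efficiency = 55.28%


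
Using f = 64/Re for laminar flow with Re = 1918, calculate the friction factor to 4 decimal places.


f = 64 / Re
f = 64 / 1918
f = 0.0334


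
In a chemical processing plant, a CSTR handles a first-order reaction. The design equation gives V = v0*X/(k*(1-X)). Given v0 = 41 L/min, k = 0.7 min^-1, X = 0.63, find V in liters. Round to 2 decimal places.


V = v0 * X / (k * (1 - X))
V = 41 * 0.63 / (0.7 * (1 - 0.63))
V = 25.83 / (0.7 * 0.37)
V = 25.83 / 0.259
V = 99.73 L


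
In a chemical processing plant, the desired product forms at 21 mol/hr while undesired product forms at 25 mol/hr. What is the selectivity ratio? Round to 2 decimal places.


S = desired product rate / undesired product rate
S = 21 / 25
S = 0.84


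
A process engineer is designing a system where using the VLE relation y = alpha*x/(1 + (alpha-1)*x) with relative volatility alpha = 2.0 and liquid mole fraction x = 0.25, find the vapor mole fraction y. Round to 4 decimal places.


y = alpha*x / (1 + (alpha-1)*x)
y = 2.0*0.25 / (1 + (2.0-1)*0.25)
y = 0.5 / (1 + 0.25)
y = 0.5 / 1.25
y = 0.4000


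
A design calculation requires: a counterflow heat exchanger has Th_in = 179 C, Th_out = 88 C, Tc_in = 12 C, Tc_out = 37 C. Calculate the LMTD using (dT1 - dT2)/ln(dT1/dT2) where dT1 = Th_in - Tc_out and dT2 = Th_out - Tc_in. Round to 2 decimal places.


dT1 = Th_in - Tc_out = 179 - 37 = 142
dT2 = Th_out - Tc_in = 88 - 12 = 76
LMTD = (dT1 - dT2) / ln(dT1/dT2)
LMTD = (142 - 76) / ln(142/76)
LMTD = 105.58 K


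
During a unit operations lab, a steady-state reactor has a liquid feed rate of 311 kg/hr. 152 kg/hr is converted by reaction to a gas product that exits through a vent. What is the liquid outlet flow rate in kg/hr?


Steady-state mass balance on the main outlet: F_out = F_in - F_removed
F_out = 311 - 152
F_out = 159 kg/hr


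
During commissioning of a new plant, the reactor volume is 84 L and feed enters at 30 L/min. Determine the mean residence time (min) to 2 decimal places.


tau = V / v0
tau = 84 / 30
tau = 2.80 min


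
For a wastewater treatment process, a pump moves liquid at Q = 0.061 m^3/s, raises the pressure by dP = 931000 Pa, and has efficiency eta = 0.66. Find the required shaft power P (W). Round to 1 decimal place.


P = Q * dP / eta
P = 0.061 * 931000 / 0.66
P = 56791.0 / 0.66
P = 86047.0 W


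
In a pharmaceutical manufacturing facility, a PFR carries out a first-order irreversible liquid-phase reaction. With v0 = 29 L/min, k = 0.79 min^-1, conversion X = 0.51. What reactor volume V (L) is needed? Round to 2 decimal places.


V = (v0/k) * ln(1/(1-X))
V = (29/0.79) * ln(1/(1-0.51))
V = 36.708861 * ln(2.040816)
V = 36.708861 * 0.71335
V = 26.19 L


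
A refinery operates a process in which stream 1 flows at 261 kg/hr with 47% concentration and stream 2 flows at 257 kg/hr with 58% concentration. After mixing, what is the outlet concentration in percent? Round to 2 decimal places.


Mass balance on solute: F1*x1 + F2*x2 = F3*x3
F3 = F1 + F2 = 261 + 257 = 518 kg/hr
x3 = (F1*x1 + F2*x2)/F3
x3 = (261*0.47 + 257*0.58) / 518
x3 = 52.46%


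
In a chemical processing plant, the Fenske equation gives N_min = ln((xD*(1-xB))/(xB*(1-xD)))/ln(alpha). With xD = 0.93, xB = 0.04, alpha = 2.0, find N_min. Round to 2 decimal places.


N_min = ln((xD*(1-xB))/(xB*(1-xD))) / ln(alpha)
Numerator inside ln: 0.8928 / 0.0028 = 318.857143
ln(318.857143) = 5.764743
ln(alpha) = ln(2.0) = 0.693147
N_min = 5.764743 / 0.693147 = 8.32


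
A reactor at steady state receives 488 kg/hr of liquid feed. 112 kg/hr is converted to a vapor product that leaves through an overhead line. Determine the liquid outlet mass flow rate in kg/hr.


Steady-state mass balance on the main outlet: F_out = F_in - F_removed
F_out = 488 - 112
F_out = 376 kg/hr


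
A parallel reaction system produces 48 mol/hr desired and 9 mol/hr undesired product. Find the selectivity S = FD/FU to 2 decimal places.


S = desired product rate / undesired product rate
S = 48 / 9
S = 5.33


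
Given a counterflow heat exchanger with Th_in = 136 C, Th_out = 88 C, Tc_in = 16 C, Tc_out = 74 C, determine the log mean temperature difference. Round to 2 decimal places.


dT1 = Th_in - Tc_out = 136 - 74 = 62
dT2 = Th_out - Tc_in = 88 - 16 = 72
LMTD = (dT1 - dT2) / ln(dT1/dT2)
LMTD = (62 - 72) / ln(62/72)
LMTD = 66.88 K


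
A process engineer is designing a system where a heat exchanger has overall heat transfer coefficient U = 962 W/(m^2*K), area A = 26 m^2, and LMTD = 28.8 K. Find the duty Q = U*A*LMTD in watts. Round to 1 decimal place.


Q = U * A * LMTD
Q = 962 * 26 * 28.8
Q = 720345.6 W


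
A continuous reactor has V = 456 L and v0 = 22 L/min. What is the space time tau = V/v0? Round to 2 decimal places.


tau = V / v0
tau = 456 / 22
tau = 20.73 min


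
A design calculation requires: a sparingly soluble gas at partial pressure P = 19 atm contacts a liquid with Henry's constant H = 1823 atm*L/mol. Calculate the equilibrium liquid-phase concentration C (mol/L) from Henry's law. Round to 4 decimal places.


C = P / H
C = 19 / 1823
C = 0.0104 mol/L


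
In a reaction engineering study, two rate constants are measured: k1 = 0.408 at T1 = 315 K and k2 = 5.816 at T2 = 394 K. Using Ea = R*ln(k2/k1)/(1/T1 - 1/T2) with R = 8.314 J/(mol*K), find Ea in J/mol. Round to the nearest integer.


Ea = R * ln(k2/k1) / (1/T1 - 1/T2)
ln(k2/k1) = ln(5.816/0.408) = 2.6571008
1/T1 - 1/T2 = 1/315 - 1/394 = 0.000636532109
Ea = 8.314 * 2.6571008 / 0.000636532109
Ea = 34705 J/mol


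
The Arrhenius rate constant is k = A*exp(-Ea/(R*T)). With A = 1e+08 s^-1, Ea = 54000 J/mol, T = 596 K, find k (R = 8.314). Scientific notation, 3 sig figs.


k = A * exp(-Ea/(R*T))
k = 1e+08 * exp(-54000 / (8.314 * 596))
k = 1e+08 * exp(-10.897766)
k = 1.85e+03


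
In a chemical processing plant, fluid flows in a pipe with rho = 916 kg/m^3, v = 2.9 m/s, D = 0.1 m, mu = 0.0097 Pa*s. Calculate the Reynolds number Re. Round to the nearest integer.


Re = rho * v * D / mu
Re = 916 * 2.9 * 0.1 / 0.0097
Re = 265.64 / 0.0097
Re = 27386


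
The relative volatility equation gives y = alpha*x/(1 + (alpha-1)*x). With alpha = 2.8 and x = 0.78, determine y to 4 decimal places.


y = alpha*x / (1 + (alpha-1)*x)
y = 2.8*0.78 / (1 + (2.8-1)*0.78)
y = 2.184 / (1 + 1.404)
y = 2.184 / 2.404
y = 0.9085


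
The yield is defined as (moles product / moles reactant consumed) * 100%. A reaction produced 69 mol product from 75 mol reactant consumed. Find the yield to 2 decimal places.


Yield = (moles product / moles consumed) * 100%
Yield = (69 / 75) * 100
Yield = 0.92 * 100
Yield = 92.00%


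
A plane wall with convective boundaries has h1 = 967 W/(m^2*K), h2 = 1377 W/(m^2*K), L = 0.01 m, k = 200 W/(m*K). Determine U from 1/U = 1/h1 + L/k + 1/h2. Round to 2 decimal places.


1/U = 1/h1 + L/k + 1/h2
1/U = 1/967 + 0.01/200 + 1/1377
1/U = 0.0010341262 + 5e-05 + 0.0007262164
1/U = 0.0018103426
U = 552.38 W/(m^2*K)


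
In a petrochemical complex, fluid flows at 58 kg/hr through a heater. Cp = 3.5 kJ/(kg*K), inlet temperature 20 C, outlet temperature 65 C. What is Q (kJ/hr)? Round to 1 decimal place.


Q = m_dot * Cp * (T2 - T1)
Q = 58 * 3.5 * (65 - 20)
Q = 58 * 3.5 * 45
Q = 9135.0 kJ/hr


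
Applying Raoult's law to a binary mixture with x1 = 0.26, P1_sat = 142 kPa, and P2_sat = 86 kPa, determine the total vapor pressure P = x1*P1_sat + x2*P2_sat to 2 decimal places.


P = x1*P1_sat + x2*P2_sat
x2 = 1 - x1 = 1 - 0.26 = 0.74
P = 0.26*142 + 0.74*86
P = 36.92 + 63.64
P = 100.56 kPa


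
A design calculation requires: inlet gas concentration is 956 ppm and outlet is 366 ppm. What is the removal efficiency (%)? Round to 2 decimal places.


Efficiency = (G_in - G_out) / G_in * 100%
Efficiency = (956 - 366) / 956 * 100
Efficiency = 590 / 956 * 100
Efficiency = 61.72%


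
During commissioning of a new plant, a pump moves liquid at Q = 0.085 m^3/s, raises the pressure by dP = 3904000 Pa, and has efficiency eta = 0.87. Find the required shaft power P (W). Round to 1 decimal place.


P = Q * dP / eta
P = 0.085 * 3904000 / 0.87
P = 331840.0 / 0.87
P = 381425.3 W


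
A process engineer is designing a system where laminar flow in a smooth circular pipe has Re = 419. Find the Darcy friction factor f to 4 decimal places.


f = 64 / Re
f = 64 / 419
f = 0.1527


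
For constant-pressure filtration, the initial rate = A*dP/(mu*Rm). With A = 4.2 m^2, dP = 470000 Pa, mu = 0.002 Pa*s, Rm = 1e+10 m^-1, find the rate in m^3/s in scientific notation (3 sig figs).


rate = A * dP / (mu * Rm)
rate = 4.2 * 470000 / (0.002 * 1e+10)
rate = 1974000.0 / 2.000e+07
rate = 9.87e-02 m^3/s


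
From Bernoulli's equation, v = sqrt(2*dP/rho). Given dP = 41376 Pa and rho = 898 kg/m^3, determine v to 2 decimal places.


v = sqrt(2*dP/rho)
v = sqrt(2*41376/898)
v = sqrt(92.151448)
v = 9.60 m/s


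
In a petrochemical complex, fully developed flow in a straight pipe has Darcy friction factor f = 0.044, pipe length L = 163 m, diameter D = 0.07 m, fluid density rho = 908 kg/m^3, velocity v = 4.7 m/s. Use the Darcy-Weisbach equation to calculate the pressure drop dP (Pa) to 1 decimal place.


dP = f * (L/D) * (rho*v^2/2)
dP = 0.044 * (163/0.07) * (908*4.7^2/2)
L/D = 2328.57142857
rho*v^2/2 = 908*22.09/2 = 10028.86
dP = 0.044 * 2328.57142857 * 10028.86
dP = 1027528.3 Pa


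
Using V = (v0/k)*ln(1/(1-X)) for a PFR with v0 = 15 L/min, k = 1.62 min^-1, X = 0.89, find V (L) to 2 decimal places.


V = (v0/k) * ln(1/(1-X))
V = (15/1.62) * ln(1/(1-0.89))
V = 9.259259 * ln(9.090909)
V = 9.259259 * 2.207275
V = 20.44 L


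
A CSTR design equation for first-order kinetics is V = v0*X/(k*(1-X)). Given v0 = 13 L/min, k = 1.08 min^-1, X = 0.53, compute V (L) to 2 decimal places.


V = v0 * X / (k * (1 - X))
V = 13 * 0.53 / (1.08 * (1 - 0.53))
V = 6.89 / (1.08 * 0.47)
V = 6.89 / 0.5076
V = 13.57 L


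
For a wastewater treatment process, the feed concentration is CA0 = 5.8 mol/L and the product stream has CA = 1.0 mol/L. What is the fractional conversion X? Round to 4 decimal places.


X = (CA0 - CA) / CA0
X = (5.8 - 1.0) / 5.8
X = 4.8 / 5.8
X = 0.8276


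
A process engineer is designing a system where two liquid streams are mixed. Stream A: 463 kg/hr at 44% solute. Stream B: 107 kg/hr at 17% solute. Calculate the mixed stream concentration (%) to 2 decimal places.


Mass balance on solute: F1*x1 + F2*x2 = F3*x3
F3 = F1 + F2 = 463 + 107 = 570 kg/hr
x3 = (F1*x1 + F2*x2)/F3
x3 = (463*0.44 + 107*0.17) / 570
x3 = 38.93%


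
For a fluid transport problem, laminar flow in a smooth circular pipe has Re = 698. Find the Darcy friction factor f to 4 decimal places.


f = 64 / Re
f = 64 / 698
f = 0.0917


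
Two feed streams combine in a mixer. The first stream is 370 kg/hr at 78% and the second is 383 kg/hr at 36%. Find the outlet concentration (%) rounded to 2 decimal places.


Mass balance on solute: F1*x1 + F2*x2 = F3*x3
F3 = F1 + F2 = 370 + 383 = 753 kg/hr
x3 = (F1*x1 + F2*x2)/F3
x3 = (370*0.78 + 383*0.36) / 753
x3 = 56.64%


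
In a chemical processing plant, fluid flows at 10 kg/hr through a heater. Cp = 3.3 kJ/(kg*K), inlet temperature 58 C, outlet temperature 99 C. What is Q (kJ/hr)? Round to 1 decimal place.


Q = m_dot * Cp * (T2 - T1)
Q = 10 * 3.3 * (99 - 58)
Q = 10 * 3.3 * 41
Q = 1353.0 kJ/hr


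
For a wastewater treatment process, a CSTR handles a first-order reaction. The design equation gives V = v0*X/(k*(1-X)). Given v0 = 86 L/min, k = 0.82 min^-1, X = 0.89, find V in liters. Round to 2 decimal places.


V = v0 * X / (k * (1 - X))
V = 86 * 0.89 / (0.82 * (1 - 0.89))
V = 76.54 / (0.82 * 0.11)
V = 76.54 / 0.0902
V = 848.56 L


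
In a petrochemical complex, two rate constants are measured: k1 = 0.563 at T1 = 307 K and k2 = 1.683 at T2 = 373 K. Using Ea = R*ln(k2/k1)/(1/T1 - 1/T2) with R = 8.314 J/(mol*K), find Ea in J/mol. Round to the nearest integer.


Ea = R * ln(k2/k1) / (1/T1 - 1/T2)
ln(k2/k1) = ln(1.683/0.563) = 1.0950536
1/T1 - 1/T2 = 1/307 - 1/373 = 0.000576363843
Ea = 8.314 * 1.0950536 / 0.000576363843
Ea = 15796 J/mol


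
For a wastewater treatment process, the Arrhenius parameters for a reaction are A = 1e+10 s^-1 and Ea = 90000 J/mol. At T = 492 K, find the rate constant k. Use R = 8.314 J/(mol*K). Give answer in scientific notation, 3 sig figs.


k = A * exp(-Ea/(R*T))
k = 1e+10 * exp(-90000 / (8.314 * 492))
k = 1e+10 * exp(-22.002265)
k = 2.78e+00


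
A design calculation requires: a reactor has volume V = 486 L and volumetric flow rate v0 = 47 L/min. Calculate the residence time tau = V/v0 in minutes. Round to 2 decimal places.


tau = V / v0
tau = 486 / 47
tau = 10.34 min


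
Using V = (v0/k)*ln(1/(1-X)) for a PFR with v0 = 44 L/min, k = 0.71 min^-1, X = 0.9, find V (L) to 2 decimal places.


V = (v0/k) * ln(1/(1-X))
V = (44/0.71) * ln(1/(1-0.9))
V = 61.971831 * ln(10.0)
V = 61.971831 * 2.302585
V = 142.70 L


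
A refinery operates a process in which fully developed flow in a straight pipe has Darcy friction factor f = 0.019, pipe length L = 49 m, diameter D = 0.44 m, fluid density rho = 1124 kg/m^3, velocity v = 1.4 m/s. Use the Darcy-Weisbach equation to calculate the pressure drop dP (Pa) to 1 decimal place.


dP = f * (L/D) * (rho*v^2/2)
dP = 0.019 * (49/0.44) * (1124*1.4^2/2)
L/D = 111.36363636
rho*v^2/2 = 1124*1.96/2 = 1101.52
dP = 0.019 * 111.36363636 * 1101.52
dP = 2330.7 Pa


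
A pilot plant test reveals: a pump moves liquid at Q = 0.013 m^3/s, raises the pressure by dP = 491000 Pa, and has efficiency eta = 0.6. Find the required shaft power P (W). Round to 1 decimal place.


P = Q * dP / eta
P = 0.013 * 491000 / 0.6
P = 6383.0 / 0.6
P = 10638.3 W


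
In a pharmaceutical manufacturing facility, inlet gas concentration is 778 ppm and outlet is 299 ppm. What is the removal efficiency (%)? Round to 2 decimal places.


Efficiency = (G_in - G_out) / G_in * 100%
Efficiency = (778 - 299) / 778 * 100
Efficiency = 479 / 778 * 100
Efficiency = 61.57%


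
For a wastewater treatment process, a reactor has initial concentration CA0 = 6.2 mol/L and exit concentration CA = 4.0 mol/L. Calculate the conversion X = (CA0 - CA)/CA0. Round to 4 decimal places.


X = (CA0 - CA) / CA0
X = (6.2 - 4.0) / 6.2
X = 2.2 / 6.2
X = 0.3548


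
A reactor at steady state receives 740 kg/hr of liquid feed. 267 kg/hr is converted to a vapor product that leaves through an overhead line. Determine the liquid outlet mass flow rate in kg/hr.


Steady-state mass balance on the main outlet: F_out = F_in - F_removed
F_out = 740 - 267
F_out = 473 kg/hr


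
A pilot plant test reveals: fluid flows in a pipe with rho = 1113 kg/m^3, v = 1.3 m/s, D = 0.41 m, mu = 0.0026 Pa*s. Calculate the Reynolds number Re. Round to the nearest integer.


Re = rho * v * D / mu
Re = 1113 * 1.3 * 0.41 / 0.0026
Re = 593.229 / 0.0026
Re = 228165


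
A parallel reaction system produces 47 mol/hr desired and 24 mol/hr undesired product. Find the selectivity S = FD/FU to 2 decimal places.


S = desired product rate / undesired product rate
S = 47 / 24
S = 1.96
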